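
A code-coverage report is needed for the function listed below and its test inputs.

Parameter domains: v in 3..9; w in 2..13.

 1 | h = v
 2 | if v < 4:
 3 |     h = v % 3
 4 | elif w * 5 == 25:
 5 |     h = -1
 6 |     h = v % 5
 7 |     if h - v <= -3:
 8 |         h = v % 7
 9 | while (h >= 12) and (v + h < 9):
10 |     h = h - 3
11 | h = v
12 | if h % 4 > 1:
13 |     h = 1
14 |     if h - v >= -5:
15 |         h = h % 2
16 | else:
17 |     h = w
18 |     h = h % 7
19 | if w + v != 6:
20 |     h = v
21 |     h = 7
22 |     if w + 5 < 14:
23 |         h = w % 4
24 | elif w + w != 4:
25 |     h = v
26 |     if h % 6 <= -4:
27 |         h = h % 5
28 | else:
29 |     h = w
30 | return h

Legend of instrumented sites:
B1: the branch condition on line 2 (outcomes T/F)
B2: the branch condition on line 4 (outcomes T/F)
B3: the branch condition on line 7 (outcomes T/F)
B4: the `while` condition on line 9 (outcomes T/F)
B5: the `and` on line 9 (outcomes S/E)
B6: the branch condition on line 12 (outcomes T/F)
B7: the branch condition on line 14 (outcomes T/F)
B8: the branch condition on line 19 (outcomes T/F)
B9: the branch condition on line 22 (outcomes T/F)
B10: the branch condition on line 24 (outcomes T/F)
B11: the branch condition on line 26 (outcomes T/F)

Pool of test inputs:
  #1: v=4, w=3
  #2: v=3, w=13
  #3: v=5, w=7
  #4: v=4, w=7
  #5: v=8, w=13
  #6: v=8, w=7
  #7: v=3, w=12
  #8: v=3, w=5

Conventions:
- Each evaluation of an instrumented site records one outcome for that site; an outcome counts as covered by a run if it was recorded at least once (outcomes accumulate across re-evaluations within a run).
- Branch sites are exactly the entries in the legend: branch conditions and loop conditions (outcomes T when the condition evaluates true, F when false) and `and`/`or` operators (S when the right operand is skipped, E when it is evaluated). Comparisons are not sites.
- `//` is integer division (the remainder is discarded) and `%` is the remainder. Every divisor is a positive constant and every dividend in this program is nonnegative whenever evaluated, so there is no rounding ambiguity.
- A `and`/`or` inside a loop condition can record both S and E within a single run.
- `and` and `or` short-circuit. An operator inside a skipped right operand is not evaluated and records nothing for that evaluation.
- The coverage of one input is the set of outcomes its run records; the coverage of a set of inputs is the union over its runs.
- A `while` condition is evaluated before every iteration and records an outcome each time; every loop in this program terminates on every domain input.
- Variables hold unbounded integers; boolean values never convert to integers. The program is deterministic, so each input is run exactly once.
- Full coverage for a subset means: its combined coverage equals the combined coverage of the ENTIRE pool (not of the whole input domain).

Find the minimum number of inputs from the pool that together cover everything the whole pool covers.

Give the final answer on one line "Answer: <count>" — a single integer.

test 1 (v=4, w=3) fires B1->F, B2->F, B5->S, B4->F, B6->F, B8->T, B9->T; hits B1=F, B2=F, B4=F, B5=S, B6=F, B8=T, B9=T
test 2 (v=3, w=13) fires B1->T, B5->S, B4->F, B6->T, B7->T, B8->T, B9->F; hits B1=T, B4=F, B5=S, B6=T, B7=T, B8=T, B9=F
test 3 (v=5, w=7) fires B1->F, B2->F, B5->S, B4->F, B6->F, B8->T, B9->T; hits B1=F, B2=F, B4=F, B5=S, B6=F, B8=T, B9=T
test 4 (v=4, w=7) fires B1->F, B2->F, B5->S, B4->F, B6->F, B8->T, B9->T; hits B1=F, B2=F, B4=F, B5=S, B6=F, B8=T, B9=T
test 5 (v=8, w=13) fires B1->F, B2->F, B5->S, B4->F, B6->F, B8->T, B9->F; hits B1=F, B2=F, B4=F, B5=S, B6=F, B8=T, B9=F
test 6 (v=8, w=7) fires B1->F, B2->F, B5->S, B4->F, B6->F, B8->T, B9->T; hits B1=F, B2=F, B4=F, B5=S, B6=F, B8=T, B9=T
test 7 (v=3, w=12) fires B1->T, B5->S, B4->F, B6->T, B7->T, B8->T, B9->F; hits B1=T, B4=F, B5=S, B6=T, B7=T, B8=T, B9=F
test 8 (v=3, w=5) fires B1->T, B5->S, B4->F, B6->T, B7->T, B8->T, B9->T; hits B1=T, B4=F, B5=S, B6=T, B7=T, B8=T, B9=T
the full pool covers 11 outcomes: B1=T, B1=F, B2=F, B4=F, B5=S, B6=T, B6=F, B7=T, B8=T, B9=T, B9=F
size 1 is not enough: best union over all size-1 subsets is 7/11
inputs {1, 2} (size 2) cover everything; no size-2 subset with a lexicographically smaller index list covers all 11

Answer: 2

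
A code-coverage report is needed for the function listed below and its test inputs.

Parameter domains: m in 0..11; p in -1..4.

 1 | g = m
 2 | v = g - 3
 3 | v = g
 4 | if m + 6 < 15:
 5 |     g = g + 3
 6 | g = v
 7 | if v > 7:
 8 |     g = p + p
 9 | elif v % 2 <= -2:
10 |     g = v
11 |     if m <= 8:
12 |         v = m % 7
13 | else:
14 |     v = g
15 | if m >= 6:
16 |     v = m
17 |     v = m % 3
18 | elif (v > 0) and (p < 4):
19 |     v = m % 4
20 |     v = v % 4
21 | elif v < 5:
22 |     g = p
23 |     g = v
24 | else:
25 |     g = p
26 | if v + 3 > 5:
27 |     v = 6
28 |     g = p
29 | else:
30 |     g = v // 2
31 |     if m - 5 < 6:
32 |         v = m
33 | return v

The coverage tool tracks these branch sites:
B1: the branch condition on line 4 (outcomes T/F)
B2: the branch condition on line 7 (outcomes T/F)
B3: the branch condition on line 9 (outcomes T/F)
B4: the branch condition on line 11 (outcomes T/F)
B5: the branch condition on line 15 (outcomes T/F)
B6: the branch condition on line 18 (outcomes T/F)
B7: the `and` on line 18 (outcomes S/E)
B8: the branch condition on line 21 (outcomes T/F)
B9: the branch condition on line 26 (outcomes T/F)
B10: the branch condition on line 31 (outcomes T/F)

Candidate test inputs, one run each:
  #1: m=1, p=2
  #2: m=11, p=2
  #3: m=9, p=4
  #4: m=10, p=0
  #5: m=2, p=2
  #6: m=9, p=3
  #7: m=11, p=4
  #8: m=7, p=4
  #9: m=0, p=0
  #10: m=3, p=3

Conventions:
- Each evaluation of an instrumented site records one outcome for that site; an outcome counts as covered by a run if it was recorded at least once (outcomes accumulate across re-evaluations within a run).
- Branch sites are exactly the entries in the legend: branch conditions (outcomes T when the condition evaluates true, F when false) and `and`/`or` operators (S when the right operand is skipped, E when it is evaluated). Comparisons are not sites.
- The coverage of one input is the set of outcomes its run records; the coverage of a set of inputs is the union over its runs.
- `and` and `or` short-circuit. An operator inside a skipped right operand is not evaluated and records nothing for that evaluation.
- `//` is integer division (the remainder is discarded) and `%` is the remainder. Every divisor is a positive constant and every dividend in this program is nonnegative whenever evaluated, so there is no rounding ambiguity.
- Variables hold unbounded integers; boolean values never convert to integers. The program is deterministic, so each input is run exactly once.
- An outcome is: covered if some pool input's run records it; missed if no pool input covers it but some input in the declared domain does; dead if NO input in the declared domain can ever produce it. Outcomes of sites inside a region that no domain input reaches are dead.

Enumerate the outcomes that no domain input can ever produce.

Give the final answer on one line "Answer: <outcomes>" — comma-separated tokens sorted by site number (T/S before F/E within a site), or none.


running all 72 domain inputs and tallying outcomes:
  B3=T: no domain input ever produces it -> dead
  B4=T: no domain input ever produces it -> dead
  B4=F: no domain input ever produces it -> dead
  reachable outcomes have witnesses, e.g. B1=T (e.g. m=0, p=-1), B1=F (e.g. m=9, p=-1), B2=T (e.g. m=8, p=-1), B2=F (e.g. m=0, p=-1)
Answer: B3=T, B4=T, B4=F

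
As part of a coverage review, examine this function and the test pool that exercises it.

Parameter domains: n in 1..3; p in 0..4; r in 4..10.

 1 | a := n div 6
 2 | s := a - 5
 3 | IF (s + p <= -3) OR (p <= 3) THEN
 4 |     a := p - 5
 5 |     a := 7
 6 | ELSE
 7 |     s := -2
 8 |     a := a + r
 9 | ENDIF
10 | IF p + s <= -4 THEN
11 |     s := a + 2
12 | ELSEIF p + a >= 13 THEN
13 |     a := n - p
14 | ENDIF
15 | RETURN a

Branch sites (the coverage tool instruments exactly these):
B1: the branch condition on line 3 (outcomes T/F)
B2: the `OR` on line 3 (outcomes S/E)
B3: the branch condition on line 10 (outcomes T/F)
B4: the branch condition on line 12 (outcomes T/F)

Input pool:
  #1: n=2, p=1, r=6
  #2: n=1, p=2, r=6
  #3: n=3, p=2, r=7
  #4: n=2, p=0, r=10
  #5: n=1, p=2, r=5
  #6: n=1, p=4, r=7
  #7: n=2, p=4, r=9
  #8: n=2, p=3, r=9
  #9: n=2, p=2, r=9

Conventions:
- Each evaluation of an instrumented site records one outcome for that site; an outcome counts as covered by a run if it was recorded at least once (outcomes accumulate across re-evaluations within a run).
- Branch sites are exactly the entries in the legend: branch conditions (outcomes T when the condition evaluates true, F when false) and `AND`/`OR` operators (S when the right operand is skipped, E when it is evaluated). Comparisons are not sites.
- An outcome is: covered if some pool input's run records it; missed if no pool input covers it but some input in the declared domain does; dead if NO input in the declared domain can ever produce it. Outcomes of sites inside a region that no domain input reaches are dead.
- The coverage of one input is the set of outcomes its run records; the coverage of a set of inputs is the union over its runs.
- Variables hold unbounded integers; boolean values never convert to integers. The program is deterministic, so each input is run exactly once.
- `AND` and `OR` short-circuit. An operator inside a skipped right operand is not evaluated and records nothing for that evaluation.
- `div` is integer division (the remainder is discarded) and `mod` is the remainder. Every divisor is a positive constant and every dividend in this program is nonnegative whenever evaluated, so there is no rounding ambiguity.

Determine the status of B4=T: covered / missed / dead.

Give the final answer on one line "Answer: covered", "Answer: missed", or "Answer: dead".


B4=T is recorded by pool input(s) 7 -> covered
Answer: covered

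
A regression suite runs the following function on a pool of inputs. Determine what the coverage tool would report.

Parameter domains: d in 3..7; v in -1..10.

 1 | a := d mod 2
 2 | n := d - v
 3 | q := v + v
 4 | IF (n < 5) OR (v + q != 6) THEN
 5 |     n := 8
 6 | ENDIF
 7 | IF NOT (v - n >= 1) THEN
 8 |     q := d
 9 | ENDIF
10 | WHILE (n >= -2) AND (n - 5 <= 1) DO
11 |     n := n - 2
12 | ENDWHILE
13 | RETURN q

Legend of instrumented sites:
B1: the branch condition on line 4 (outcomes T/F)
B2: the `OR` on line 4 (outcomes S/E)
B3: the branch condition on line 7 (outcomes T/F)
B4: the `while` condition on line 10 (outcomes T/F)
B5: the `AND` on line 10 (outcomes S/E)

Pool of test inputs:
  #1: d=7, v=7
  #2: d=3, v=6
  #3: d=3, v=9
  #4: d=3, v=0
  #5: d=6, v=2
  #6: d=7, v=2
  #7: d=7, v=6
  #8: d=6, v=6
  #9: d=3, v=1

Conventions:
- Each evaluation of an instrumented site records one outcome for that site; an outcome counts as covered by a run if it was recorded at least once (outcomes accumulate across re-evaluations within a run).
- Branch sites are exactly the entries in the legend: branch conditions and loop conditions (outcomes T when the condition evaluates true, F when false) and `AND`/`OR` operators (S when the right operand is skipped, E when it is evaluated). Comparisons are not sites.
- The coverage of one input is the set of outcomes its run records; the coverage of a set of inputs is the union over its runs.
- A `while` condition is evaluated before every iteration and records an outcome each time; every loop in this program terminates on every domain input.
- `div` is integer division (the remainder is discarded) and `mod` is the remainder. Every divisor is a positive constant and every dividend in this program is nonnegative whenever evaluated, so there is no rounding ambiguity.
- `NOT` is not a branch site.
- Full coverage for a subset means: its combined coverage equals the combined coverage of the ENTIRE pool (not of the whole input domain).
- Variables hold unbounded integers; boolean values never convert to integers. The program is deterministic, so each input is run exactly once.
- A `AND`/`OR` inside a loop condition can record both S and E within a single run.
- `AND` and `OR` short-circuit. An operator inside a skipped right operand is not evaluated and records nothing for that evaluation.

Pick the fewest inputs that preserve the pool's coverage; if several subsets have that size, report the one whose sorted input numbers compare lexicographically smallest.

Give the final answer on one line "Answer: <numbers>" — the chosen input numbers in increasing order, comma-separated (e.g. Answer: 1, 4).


#1 (d=7, v=7) -> B2->S, B1->T, B3->T, B5->E, B4->F; covered: B1=T, B2=S, B3=T, B4=F, B5=E
#2 (d=3, v=6) -> B2->S, B1->T, B3->T, B5->E, B4->F; covered: B1=T, B2=S, B3=T, B4=F, B5=E
#3 (d=3, v=9) -> B2->S, B1->T, B3->F, B5->E, B4->F; covered: B1=T, B2=S, B3=F, B4=F, B5=E
#4 (d=3, v=0) -> B2->S, B1->T, B3->T, B5->E, B4->F; covered: B1=T, B2=S, B3=T, B4=F, B5=E
#5 (d=6, v=2) -> B2->S, B1->T, B3->T, B5->E, B4->F; covered: B1=T, B2=S, B3=T, B4=F, B5=E
#6 (d=7, v=2) -> B2->E, B1->F, B3->T, B5->E, B4->T, B5->E, B4->T, B5->E, B4->T, B5->E, B4->T, B5->S, B4->F; covered: B1=F, B2=E, B3=T, B4=T, B4=F, B5=S, B5=E
#7 (d=7, v=6) -> B2->S, B1->T, B3->T, B5->E, B4->F; covered: B1=T, B2=S, B3=T, B4=F, B5=E
#8 (d=6, v=6) -> B2->S, B1->T, B3->T, B5->E, B4->F; covered: B1=T, B2=S, B3=T, B4=F, B5=E
#9 (d=3, v=1) -> B2->S, B1->T, B3->T, B5->E, B4->F; covered: B1=T, B2=S, B3=T, B4=F, B5=E
the full pool covers 10 outcomes: B1=T, B1=F, B2=S, B2=E, B3=T, B3=F, B4=T, B4=F, B5=S, B5=E
checked all size-1 subsets: none covers 10 outcomes (max 7/10)
size 2: inputs {3, 6} cover all 10 outcomes, and no lexicographically smaller subset of this size does
Answer: 3, 6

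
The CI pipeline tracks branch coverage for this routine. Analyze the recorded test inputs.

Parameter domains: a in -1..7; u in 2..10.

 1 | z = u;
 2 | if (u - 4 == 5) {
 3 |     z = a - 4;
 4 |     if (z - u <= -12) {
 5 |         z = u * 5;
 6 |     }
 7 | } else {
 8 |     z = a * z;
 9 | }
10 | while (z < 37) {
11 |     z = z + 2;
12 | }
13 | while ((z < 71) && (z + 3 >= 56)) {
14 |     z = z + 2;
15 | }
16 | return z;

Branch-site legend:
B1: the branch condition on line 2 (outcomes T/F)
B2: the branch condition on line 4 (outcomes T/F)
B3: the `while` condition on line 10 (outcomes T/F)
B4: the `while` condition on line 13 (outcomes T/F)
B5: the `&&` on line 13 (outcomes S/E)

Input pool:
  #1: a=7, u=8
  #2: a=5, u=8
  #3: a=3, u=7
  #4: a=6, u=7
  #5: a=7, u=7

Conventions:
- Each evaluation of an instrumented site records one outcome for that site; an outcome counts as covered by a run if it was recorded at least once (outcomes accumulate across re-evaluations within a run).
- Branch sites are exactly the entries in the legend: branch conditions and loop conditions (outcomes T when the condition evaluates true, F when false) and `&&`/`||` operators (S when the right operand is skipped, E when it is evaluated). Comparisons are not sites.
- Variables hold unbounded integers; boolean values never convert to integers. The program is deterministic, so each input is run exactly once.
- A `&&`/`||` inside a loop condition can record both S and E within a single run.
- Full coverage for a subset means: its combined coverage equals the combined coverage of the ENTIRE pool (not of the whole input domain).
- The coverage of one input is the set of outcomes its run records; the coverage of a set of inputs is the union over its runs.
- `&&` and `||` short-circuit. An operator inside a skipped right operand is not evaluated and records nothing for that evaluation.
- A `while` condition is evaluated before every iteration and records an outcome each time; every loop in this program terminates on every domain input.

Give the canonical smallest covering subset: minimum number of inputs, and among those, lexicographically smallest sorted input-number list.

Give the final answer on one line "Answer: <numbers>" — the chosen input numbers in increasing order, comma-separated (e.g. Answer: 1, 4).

input #1, a=7, u=8: outcomes B1=F, B3=F, B4=T, B4=F, B5=S, B5=E
input #2, a=5, u=8: outcomes B1=F, B3=F, B4=F, B5=E
input #3, a=3, u=7: outcomes B1=F, B3=T, B3=F, B4=F, B5=E
input #4, a=6, u=7: outcomes B1=F, B3=F, B4=F, B5=E
input #5, a=7, u=7: outcomes B1=F, B3=F, B4=F, B5=E
pool-wide coverage (7 outcomes): B1=F, B3=T, B3=F, B4=T, B4=F, B5=S, B5=E
checked all size-1 subsets: none covers 7 outcomes (max 6/7)
size 2: inputs {1, 3} cover all 7 outcomes, and no lexicographically smaller subset of this size does

Answer: 1, 3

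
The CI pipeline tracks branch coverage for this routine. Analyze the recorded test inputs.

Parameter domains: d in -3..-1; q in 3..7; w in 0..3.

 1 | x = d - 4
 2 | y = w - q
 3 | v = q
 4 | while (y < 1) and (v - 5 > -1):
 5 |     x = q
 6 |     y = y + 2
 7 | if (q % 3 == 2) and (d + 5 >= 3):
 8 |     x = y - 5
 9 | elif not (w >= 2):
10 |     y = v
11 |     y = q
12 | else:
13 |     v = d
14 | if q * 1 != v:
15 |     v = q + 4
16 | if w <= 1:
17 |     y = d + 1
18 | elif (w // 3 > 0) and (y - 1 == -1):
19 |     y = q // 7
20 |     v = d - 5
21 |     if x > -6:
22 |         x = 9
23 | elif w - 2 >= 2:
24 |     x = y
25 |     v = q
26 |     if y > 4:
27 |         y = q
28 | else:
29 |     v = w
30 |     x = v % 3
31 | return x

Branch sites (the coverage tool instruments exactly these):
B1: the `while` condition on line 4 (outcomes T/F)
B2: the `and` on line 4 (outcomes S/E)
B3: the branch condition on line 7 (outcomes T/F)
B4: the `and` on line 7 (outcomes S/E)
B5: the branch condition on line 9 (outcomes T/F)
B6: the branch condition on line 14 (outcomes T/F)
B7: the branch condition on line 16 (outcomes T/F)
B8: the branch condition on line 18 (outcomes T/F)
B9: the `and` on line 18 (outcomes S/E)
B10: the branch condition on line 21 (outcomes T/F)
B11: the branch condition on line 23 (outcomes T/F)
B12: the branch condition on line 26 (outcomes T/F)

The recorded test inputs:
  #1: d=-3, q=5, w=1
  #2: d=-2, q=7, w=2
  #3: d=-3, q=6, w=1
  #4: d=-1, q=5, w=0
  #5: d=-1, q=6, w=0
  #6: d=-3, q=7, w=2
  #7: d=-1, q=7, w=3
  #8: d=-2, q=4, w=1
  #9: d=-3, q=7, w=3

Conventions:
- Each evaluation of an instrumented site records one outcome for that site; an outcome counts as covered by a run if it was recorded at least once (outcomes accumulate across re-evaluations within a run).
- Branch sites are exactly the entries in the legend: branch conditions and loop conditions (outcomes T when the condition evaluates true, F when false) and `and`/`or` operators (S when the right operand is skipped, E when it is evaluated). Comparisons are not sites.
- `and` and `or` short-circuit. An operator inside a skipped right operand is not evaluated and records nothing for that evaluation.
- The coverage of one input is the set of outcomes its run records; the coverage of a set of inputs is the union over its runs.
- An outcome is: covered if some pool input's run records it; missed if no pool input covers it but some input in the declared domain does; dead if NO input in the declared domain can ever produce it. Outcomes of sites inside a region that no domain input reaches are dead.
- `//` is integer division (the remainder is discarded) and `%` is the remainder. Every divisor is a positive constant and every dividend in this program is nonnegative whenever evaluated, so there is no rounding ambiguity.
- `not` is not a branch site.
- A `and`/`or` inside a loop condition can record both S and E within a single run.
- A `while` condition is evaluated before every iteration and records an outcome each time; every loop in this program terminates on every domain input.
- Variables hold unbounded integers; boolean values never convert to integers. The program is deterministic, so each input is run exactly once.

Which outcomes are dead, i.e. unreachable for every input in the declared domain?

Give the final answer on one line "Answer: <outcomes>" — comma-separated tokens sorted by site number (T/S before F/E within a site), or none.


checking every outcome against all 60 domain inputs:
  B11=T: no domain input ever produces it -> dead
  B12=T: no domain input ever produces it -> dead
  B12=F: no domain input ever produces it -> dead
  reachable outcomes have witnesses, e.g. B1=T (e.g. d=-3, q=5, w=0), B1=F (e.g. d=-3, q=3, w=0), B2=S (e.g. d=-3, q=5, w=0), B2=E (e.g. d=-3, q=3, w=0)
Answer: B11=T, B12=T, B12=F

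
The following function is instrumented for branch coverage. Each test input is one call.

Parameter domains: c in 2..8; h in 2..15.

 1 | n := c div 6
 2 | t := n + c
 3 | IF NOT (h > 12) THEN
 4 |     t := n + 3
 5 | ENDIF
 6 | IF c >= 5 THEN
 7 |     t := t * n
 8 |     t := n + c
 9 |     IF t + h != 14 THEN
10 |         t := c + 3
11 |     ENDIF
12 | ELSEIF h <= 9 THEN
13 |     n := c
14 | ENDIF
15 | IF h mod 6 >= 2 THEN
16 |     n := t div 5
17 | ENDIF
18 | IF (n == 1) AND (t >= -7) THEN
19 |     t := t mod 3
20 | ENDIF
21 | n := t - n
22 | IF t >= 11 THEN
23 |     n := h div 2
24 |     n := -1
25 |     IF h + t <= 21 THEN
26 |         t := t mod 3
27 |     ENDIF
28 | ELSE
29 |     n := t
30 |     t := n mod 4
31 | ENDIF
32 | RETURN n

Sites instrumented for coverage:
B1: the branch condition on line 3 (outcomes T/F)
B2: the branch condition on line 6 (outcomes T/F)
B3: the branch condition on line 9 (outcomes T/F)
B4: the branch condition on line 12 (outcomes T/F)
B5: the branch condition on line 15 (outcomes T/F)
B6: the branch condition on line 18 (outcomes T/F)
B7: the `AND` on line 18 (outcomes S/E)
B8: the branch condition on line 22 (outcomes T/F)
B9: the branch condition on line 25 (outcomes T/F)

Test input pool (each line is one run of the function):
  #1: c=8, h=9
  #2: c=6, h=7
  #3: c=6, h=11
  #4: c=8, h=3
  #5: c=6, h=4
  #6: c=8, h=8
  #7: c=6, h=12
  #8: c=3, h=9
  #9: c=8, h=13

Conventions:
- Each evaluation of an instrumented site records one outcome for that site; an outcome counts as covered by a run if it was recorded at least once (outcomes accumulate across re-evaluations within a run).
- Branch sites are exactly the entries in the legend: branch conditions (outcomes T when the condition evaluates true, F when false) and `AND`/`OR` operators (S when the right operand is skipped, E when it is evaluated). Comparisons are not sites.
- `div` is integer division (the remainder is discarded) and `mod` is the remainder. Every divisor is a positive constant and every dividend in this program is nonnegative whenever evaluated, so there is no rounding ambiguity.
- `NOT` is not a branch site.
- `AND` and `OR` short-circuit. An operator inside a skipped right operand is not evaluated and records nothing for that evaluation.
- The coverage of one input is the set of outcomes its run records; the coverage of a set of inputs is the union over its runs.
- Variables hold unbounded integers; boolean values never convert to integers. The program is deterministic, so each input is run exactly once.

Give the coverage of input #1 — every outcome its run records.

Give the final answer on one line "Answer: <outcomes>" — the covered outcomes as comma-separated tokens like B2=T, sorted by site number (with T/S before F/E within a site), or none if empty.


Simulating input #1 (c=8, h=9) step by step:
  B1->T, B2->T, B3->T, B5->T, B7->S, B6->F, B8->T, B9->T
as a set, this run covers: B1=T, B2=T, B3=T, B5=T, B6=F, B7=S, B8=T, B9=T
Answer: B1=T, B2=T, B3=T, B5=T, B6=F, B7=S, B8=T, B9=T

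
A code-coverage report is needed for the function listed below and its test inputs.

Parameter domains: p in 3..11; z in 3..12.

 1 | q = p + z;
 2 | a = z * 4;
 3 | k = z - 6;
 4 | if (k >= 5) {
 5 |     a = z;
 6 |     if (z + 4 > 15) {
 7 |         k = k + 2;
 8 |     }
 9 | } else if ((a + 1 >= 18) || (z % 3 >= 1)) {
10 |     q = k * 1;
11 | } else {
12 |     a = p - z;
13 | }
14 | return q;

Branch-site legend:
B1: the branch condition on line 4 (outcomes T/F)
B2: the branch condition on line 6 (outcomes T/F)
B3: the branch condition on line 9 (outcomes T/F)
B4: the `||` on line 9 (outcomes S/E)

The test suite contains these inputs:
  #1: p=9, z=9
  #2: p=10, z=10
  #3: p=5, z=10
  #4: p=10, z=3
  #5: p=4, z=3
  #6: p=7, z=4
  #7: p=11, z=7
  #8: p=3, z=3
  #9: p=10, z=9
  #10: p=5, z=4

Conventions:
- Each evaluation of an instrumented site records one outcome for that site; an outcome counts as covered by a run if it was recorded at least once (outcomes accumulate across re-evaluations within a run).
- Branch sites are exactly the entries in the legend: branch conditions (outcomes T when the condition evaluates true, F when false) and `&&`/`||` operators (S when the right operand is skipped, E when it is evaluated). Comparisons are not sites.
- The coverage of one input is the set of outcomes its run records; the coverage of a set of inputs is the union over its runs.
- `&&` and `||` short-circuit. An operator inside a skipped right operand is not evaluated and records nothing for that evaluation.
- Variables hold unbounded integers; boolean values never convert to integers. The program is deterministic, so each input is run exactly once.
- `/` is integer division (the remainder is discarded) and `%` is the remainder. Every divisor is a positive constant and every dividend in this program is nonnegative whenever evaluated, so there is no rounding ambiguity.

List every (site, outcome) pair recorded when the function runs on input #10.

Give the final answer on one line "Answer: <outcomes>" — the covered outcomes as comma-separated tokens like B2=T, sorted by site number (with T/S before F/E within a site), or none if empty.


Event log for input #10 (p=5, z=4):
  B1->F, B4->E, B3->T
collecting distinct outcomes: B1=F, B3=T, B4=E
Answer: B1=F, B3=T, B4=E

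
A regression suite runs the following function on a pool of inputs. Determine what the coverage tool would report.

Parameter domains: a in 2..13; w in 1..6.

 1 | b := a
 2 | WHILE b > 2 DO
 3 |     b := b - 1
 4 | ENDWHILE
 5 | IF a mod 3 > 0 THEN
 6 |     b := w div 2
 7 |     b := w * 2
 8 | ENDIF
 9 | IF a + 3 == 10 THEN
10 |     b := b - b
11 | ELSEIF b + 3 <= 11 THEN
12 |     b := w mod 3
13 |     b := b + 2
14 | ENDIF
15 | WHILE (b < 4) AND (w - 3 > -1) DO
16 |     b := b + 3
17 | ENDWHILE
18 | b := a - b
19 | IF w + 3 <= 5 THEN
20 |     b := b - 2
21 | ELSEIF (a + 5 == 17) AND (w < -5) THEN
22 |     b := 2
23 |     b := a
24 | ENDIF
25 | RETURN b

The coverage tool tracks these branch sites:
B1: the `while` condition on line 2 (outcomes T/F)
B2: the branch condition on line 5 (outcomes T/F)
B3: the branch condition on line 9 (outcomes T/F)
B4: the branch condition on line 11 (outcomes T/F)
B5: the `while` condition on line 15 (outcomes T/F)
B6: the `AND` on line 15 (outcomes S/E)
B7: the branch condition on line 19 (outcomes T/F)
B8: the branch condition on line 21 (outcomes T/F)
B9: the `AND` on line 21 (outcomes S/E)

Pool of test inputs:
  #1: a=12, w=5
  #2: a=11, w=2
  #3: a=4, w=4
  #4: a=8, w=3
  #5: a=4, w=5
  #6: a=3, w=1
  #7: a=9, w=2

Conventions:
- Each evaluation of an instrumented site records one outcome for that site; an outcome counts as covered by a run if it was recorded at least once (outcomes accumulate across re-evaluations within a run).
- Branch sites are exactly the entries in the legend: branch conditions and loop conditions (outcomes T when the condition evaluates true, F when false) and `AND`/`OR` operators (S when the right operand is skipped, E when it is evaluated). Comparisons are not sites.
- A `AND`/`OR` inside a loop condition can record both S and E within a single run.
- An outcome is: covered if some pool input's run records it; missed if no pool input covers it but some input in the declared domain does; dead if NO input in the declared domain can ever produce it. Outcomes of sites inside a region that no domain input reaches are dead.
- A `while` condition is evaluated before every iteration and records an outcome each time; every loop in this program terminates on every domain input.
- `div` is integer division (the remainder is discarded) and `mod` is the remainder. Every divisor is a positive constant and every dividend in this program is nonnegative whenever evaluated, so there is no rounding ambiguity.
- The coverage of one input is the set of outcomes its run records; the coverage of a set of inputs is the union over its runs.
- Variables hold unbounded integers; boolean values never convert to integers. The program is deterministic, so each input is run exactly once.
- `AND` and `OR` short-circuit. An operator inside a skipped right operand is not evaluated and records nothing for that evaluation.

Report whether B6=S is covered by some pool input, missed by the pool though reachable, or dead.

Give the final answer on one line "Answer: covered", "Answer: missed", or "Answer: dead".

B6=S is recorded by pool input(s) 1, 2, 3, 4, 5, 7 -> covered

Answer: covered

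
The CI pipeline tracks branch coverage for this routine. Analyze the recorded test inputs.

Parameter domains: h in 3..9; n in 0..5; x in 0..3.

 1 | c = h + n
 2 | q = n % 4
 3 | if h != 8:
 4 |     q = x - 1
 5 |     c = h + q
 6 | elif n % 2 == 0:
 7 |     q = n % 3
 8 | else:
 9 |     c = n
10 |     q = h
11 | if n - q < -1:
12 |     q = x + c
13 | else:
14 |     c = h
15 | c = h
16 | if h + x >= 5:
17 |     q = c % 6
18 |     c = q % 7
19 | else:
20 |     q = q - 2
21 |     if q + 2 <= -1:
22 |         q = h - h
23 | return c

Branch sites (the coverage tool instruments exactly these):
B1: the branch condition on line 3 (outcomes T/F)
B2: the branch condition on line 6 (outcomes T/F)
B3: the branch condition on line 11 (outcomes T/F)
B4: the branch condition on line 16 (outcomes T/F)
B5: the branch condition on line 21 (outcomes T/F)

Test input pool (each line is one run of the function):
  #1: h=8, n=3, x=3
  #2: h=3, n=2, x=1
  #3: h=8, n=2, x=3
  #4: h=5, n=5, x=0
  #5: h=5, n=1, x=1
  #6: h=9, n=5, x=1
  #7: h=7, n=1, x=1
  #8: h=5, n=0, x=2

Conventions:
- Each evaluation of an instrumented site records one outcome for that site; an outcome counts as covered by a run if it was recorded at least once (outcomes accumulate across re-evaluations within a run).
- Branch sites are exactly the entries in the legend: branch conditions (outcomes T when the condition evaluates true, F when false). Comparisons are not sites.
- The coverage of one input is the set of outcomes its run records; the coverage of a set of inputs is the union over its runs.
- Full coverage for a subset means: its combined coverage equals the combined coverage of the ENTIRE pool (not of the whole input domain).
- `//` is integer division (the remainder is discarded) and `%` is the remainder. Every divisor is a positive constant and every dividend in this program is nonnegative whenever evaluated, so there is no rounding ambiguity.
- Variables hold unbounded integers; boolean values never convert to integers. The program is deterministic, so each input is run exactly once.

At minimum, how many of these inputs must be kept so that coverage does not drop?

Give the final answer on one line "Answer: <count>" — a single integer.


run #1 (h=8, n=3, x=3) runs B1->F, B2->F, B3->T, B4->T; records B1=F, B2=F, B3=T, B4=T
run #2 (h=3, n=2, x=1) runs B1->T, B3->F, B4->F, B5->F; records B1=T, B3=F, B4=F, B5=F
run #3 (h=8, n=2, x=3) runs B1->F, B2->T, B3->F, B4->T; records B1=F, B2=T, B3=F, B4=T
run #4 (h=5, n=5, x=0) runs B1->T, B3->F, B4->T; records B1=T, B3=F, B4=T
run #5 (h=5, n=1, x=1) runs B1->T, B3->F, B4->T; records B1=T, B3=F, B4=T
run #6 (h=9, n=5, x=1) runs B1->T, B3->F, B4->T; records B1=T, B3=F, B4=T
run #7 (h=7, n=1, x=1) runs B1->T, B3->F, B4->T; records B1=T, B3=F, B4=T
run #8 (h=5, n=0, x=2) runs B1->T, B3->F, B4->T; records B1=T, B3=F, B4=T
together the pool reaches 9 outcomes: B1=T, B1=F, B2=T, B2=F, B3=T, B3=F, B4=T, B4=F, B5=F
no size-1 subset reaches all 9 outcomes (best union: 4/9)
no size-2 subset reaches all 9 outcomes (best union: 8/9)
size 3: inputs {1, 2, 3} cover all 9 outcomes, and no lexicographically smaller subset of this size does
Answer: 3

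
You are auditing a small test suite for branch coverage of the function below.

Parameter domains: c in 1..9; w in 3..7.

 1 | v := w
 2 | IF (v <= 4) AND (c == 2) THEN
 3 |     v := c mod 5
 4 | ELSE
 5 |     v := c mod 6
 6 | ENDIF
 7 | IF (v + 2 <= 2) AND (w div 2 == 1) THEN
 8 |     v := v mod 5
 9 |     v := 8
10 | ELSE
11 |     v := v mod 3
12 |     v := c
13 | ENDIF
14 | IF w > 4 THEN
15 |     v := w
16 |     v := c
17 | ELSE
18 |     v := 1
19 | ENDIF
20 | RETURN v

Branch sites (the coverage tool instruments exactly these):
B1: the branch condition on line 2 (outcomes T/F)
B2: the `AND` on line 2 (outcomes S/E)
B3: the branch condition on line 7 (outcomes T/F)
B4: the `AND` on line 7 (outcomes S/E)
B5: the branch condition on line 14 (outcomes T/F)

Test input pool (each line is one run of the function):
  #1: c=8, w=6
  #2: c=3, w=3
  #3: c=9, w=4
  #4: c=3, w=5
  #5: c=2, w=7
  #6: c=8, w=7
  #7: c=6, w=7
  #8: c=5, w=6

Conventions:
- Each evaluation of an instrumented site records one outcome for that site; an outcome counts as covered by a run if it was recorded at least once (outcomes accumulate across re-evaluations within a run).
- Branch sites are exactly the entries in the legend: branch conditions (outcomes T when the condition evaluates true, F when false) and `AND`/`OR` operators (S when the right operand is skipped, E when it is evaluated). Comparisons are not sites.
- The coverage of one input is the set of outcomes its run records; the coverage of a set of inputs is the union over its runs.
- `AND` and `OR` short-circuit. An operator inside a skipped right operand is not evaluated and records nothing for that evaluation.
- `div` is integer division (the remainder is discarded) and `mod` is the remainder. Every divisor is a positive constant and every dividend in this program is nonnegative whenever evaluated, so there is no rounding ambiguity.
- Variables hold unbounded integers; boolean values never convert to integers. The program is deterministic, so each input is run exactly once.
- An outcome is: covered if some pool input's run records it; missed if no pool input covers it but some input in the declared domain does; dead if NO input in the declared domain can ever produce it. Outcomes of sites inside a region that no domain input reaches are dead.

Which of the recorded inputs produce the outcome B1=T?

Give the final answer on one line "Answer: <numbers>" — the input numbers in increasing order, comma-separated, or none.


input #1 (c=8, w=6): does not record B1=T
input #2 (c=3, w=3): does not record B1=T
input #3 (c=9, w=4): does not record B1=T
input #4 (c=3, w=5): does not record B1=T
input #5 (c=2, w=7): does not record B1=T
input #6 (c=8, w=7): does not record B1=T
input #7 (c=6, w=7): does not record B1=T
input #8 (c=5, w=6): does not record B1=T
Answer: none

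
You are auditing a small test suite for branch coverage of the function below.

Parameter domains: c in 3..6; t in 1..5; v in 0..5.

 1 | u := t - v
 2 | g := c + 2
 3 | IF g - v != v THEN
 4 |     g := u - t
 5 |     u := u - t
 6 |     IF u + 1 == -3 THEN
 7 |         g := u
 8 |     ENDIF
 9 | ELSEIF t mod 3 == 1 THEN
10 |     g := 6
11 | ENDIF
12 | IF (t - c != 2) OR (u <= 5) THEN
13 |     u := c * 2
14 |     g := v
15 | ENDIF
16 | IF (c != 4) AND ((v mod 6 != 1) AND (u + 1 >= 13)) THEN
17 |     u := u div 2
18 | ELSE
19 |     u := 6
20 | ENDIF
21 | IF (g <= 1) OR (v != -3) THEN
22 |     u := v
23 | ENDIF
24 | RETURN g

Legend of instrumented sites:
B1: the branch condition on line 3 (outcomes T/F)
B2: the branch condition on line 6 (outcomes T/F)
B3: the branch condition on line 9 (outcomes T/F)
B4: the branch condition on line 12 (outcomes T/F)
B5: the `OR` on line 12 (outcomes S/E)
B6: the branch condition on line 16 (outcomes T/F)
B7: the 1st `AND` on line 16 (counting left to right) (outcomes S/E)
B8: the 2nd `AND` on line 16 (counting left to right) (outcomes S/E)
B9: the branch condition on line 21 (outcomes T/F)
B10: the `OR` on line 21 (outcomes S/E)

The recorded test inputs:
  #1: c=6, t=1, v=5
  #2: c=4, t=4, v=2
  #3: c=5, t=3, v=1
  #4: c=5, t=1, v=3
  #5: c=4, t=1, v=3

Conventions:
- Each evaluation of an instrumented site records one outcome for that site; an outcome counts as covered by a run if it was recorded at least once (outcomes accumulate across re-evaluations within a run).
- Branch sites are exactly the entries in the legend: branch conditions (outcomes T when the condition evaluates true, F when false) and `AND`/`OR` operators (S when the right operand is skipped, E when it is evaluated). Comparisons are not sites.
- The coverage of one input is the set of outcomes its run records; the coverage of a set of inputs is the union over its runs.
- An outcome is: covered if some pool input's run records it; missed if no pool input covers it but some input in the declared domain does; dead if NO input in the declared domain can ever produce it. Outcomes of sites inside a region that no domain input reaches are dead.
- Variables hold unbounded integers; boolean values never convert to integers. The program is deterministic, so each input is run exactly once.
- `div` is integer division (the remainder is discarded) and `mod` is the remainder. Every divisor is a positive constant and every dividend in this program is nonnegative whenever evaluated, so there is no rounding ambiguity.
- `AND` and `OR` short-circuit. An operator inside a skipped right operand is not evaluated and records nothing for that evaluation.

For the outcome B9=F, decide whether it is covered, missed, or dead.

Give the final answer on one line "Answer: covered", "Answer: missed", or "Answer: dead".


no pool input records B9=F
checking all 120 inputs in the declared domain: B9=F is never recorded -> dead
Answer: dead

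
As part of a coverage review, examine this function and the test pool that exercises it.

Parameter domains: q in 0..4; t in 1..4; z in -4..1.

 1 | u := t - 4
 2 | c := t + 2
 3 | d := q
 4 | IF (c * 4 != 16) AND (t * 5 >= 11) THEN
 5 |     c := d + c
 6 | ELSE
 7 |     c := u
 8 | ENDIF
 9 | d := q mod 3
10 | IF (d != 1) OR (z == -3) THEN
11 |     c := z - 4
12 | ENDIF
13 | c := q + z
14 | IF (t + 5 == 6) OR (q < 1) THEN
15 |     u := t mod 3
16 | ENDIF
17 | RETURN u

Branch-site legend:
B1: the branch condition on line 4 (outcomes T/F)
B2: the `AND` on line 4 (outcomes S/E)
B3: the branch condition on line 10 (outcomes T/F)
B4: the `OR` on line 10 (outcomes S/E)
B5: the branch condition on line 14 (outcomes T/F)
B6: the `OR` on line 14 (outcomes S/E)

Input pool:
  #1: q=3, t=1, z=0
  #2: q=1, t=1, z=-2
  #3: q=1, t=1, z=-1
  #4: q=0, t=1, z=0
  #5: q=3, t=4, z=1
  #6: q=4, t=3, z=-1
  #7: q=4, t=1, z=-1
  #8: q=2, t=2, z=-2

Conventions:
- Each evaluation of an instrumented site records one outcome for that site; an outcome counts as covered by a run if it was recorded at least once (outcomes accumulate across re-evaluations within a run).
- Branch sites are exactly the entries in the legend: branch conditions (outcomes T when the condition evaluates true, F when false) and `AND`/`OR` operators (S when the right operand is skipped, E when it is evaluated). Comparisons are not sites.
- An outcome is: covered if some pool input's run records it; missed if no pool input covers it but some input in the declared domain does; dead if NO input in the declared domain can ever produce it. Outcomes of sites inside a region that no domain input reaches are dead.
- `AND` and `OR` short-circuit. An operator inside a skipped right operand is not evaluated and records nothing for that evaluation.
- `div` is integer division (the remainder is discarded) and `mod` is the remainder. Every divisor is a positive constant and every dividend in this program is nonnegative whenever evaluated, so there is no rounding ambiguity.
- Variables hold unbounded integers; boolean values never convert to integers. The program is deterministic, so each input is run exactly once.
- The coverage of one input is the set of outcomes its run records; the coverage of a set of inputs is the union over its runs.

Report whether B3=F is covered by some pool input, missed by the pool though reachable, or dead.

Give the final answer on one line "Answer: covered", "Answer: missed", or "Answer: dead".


B3=F is recorded by pool input(s) 2, 3, 6, 7 -> covered
Answer: covered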